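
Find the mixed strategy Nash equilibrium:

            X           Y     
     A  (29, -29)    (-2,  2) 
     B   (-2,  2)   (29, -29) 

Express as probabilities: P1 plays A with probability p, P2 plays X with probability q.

p = 0.5, q = 0.5

Work:
Find probabilities that make opponent indifferent:
P2 chooses q to make P1 indifferent between A and B
P1 chooses p to make P2 indifferent between X and Y
Mixed NE: P1 plays (A: 0.5, B: 0.5), P2 plays (X: 0.5, Y: 0.5)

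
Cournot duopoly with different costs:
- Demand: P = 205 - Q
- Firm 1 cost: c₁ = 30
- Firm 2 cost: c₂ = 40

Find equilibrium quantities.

q₁* = 61.67, q₂* = 51.67

Work:
Reaction: q₁ = (205 - 30 - q₂)/2
Reaction: q₂ = (205 - 40 - q₁)/2
Solve simultaneously:
q₁* = (205 - 2×30 + 40)/3 = 61.67
q₂* = (205 - 2×40 + 30)/3 = 51.67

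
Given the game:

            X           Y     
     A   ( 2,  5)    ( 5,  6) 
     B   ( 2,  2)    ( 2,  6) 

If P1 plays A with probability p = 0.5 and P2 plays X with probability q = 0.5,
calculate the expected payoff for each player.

E[P1] = 2.75, E[P2] = 4.75

Work:
E[P1] = p·q·π₁(A,X) + p·(1-q)·π₁(A,Y) + (1-p)·q·π₁(B,X) + (1-p)·(1-q)·π₁(B,Y)
= 0.5·0.5·2 + 0.5·0.5·5 + 0.5·0.5·2 + 0.5·0.5·2
= 2.75

E[P2] = 4.75 (similar calculation)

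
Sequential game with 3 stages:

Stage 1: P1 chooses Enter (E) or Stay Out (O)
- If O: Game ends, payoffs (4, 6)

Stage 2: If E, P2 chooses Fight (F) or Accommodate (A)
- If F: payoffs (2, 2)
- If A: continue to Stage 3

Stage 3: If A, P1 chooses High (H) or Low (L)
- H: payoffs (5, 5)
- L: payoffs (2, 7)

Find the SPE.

SPE: (E, A, H); Outcome (5, 5)

Work:
Stage 3: P1 chooses H (5 vs 2)
Stage 2: P2: F->2, A->5 (anticipating H). Choose A
Stage 1: P1: O->4, E->5 (anticipating A, H). Choose E
SPE path: E -> A -> H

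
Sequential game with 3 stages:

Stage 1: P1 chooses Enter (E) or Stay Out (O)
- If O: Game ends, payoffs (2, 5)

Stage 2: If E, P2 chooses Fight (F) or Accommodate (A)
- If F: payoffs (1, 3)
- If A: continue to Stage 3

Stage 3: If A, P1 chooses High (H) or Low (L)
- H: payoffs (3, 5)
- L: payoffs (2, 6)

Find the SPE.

SPE: (E, A, H); Outcome (3, 5)

Work:
Stage 3: P1 chooses H (3 vs 2)
Stage 2: P2: F->3, A->5 (anticipating H). Choose A
Stage 1: P1: O->2, E->3 (anticipating A, H). Choose E
SPE path: E -> A -> H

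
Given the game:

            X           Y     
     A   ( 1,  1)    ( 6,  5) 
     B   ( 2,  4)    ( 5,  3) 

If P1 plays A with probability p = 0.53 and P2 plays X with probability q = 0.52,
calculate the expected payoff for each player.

E[P1] = 3.4188, E[P2] = 3.202

Work:
E[P1] = p·q·π₁(A,X) + p·(1-q)·π₁(A,Y) + (1-p)·q·π₁(B,X) + (1-p)·(1-q)·π₁(B,Y)
= 0.53·0.52·1 + 0.53·0.48·6 + 0.47·0.52·2 + 0.47·0.48·5
= 3.4188

E[P2] = 3.202 (similar calculation)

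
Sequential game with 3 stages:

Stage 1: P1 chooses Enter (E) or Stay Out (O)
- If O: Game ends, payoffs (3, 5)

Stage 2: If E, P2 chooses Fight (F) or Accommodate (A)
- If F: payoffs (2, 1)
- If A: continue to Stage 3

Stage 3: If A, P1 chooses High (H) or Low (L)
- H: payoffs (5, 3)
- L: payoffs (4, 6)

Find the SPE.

SPE: (E, A, H); Outcome (5, 3)

Work:
Stage 3: P1 chooses H (5 vs 4)
Stage 2: P2: F->1, A->3 (anticipating H). Choose A
Stage 1: P1: O->3, E->5 (anticipating A, H). Choose E
SPE path: E -> A -> H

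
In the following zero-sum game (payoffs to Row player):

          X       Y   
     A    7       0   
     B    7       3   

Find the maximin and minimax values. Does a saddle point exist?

Maximin = 3, Minimax = 3, Saddle: True

Work:
Row minimums: [0, 3] → maximin = 3
Column maximums: [7, 3] → minimax = 3
Saddle point exists! Game value = 3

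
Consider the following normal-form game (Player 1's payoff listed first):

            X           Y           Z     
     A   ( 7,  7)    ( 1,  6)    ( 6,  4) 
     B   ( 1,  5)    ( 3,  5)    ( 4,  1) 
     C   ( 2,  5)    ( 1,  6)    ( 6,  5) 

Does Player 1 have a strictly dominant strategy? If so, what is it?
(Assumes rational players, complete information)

No strictly dominant strategy exists for Player 1

Work:
A strategy strictly dominates another if it gives a strictly higher payoff against every opponent action. Compare each pair of P1's strategies column-by-column:
  A vs B: [7 vs 1, 1 vs 3, 6 vs 4] → A does not strictly dominate B (column Y: 1 ≤ 3)
  A vs C: [7 vs 2, 1 vs 1, 6 vs 6] → A does not strictly dominate C (column Y: 1 ≤ 1)
  B vs A: [1 vs 7, 3 vs 1, 4 vs 6] → B does not strictly dominate A (column X: 1 ≤ 7)
  B vs C: [1 vs 2, 3 vs 1, 4 vs 6] → B does not strictly dominate C (column X: 1 ≤ 2)
  C vs A: [2 vs 7, 1 vs 1, 6 vs 6] → C does not strictly dominate A (column X: 2 ≤ 7)
  C vs B: [2 vs 1, 1 vs 3, 6 vs 4] → C does not strictly dominate B (column Y: 1 ≤ 3)
No single strategy strictly dominates all others → no strictly dominant strategy.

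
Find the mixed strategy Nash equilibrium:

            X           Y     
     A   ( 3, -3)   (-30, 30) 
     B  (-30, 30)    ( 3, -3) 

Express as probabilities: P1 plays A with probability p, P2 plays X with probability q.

p = 0.5, q = 0.5

Work:
Find probabilities that make opponent indifferent:
P2 chooses q to make P1 indifferent between A and B
P1 chooses p to make P2 indifferent between X and Y
Mixed NE: P1 plays (A: 0.5, B: 0.5), P2 plays (X: 0.5, Y: 0.5)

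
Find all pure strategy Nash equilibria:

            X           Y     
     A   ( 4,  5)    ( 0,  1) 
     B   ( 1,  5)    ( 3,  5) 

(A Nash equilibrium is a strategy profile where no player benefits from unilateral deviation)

Nash equilibrium: (A, X), (B, Y)

Work:
Best responses:
  P1 vs X: payoffs [4, 1] → best response A (payoff 4)
  P1 vs Y: payoffs [0, 3] → best response B (payoff 3)
  P2 vs A: payoffs [5, 1] → best response X (payoff 5)
  P2 vs B: payoffs [5, 5] → best response X/Y (payoff 5)
Mutual best responses: (A,X), (B,Y) → Nash equilibria.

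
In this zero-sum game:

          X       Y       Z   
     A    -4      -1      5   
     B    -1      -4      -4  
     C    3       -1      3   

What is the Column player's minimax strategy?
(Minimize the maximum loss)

Column should play Y, value = -1

Work:
Column player minimizes Row's maximum payoff:
Column X: max payoff to Row = 3
Column Y: max payoff to Row = -1
Column Z: max payoff to Row = 5
Minimum is -1, achieved by column Y.
Minimax strategy: Y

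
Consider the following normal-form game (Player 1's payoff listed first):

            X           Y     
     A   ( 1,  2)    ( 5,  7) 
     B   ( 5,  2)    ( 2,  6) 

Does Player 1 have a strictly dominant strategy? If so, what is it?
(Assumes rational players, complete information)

No strictly dominant strategy exists for Player 1

Work:
A strategy strictly dominates another if it gives a strictly higher payoff against every opponent action. Compare each pair of P1's strategies column-by-column:
  A vs B: [1 vs 5, 5 vs 2] → A does not strictly dominate B (column X: 1 ≤ 5)
  B vs A: [5 vs 1, 2 vs 5] → B does not strictly dominate A (column Y: 2 ≤ 5)
No single strategy strictly dominates all others → no strictly dominant strategy.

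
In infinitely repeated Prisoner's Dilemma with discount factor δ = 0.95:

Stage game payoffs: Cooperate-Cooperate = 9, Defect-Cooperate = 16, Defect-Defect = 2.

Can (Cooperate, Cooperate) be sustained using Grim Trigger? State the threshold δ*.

δ* = 0.5; since δ = 0.95 ≥ 0.5, cooperation can be sustained

Work:
For Grim Trigger:
Cooperate forever: 9/(1-δ)
Defect then punished: 16 + 2·δ/(1-δ)
Need: 9/(1-δ) ≥ 16 + 2·δ/(1-δ)
Solving: δ ≥ (T-R)/(T-P) = (16-9)/(16-2) = 0.5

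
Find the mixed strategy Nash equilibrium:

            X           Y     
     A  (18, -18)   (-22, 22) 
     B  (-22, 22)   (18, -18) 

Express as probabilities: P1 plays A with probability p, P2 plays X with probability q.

p = 0.5, q = 0.5

Work:
Find probabilities that make opponent indifferent:
P2 chooses q to make P1 indifferent between A and B
P1 chooses p to make P2 indifferent between X and Y
Mixed NE: P1 plays (A: 0.5, B: 0.5), P2 plays (X: 0.5, Y: 0.5)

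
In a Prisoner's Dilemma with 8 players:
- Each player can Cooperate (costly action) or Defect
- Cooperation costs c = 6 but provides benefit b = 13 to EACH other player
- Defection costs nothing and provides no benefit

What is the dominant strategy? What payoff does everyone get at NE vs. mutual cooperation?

Dominant: Defect; NE payoff = 0; Coop payoff = 85

Work:
Defect dominates (saves cost c = 6, benefit to others is external)
NE: All defect → everyone gets 0
If all cooperate: each receives (7)×13 - 6 = 85
Social dilemma: 85 > 0 but NE gives 0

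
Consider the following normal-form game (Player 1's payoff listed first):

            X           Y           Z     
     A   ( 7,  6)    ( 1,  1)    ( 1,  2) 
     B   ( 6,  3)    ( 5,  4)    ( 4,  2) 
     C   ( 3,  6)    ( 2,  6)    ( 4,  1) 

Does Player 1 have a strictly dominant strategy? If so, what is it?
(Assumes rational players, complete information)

No strictly dominant strategy exists for Player 1

Work:
A strategy strictly dominates another if it gives a strictly higher payoff against every opponent action. Compare each pair of P1's strategies column-by-column:
  A vs B: [7 vs 6, 1 vs 5, 1 vs 4] → A does not strictly dominate B (column Y: 1 ≤ 5)
  A vs C: [7 vs 3, 1 vs 2, 1 vs 4] → A does not strictly dominate C (column Y: 1 ≤ 2)
  B vs A: [6 vs 7, 5 vs 1, 4 vs 1] → B does not strictly dominate A (column X: 6 ≤ 7)
  B vs C: [6 vs 3, 5 vs 2, 4 vs 4] → B does not strictly dominate C (column Z: 4 ≤ 4)
  C vs A: [3 vs 7, 2 vs 1, 4 vs 1] → C does not strictly dominate A (column X: 3 ≤ 7)
  C vs B: [3 vs 6, 2 vs 5, 4 vs 4] → C does not strictly dominate B (column X: 3 ≤ 6)
No single strategy strictly dominates all others → no strictly dominant strategy.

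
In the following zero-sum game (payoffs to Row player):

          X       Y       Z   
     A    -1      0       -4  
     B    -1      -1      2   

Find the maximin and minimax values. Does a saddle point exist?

Maximin = -1, Minimax = -1, Saddle: True

Work:
Row minimums: [-4, -1] → maximin = -1
Column maximums: [-1, 0, 2] → minimax = -1
Saddle point exists! Game value = -1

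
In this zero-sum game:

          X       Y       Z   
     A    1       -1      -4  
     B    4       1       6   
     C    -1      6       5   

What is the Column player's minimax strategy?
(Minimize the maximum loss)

Column should play X, value = 4

Work:
Column player minimizes Row's maximum payoff:
Column X: max payoff to Row = 4
Column Y: max payoff to Row = 6
Column Z: max payoff to Row = 6
Minimum is 4, achieved by column X.
Minimax strategy: X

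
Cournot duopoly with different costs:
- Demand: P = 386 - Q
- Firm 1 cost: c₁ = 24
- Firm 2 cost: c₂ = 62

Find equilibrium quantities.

q₁* = 133.33, q₂* = 95.33

Work:
Reaction: q₁ = (386 - 24 - q₂)/2
Reaction: q₂ = (386 - 62 - q₁)/2
Solve simultaneously:
q₁* = (386 - 2×24 + 62)/3 = 133.33
q₂* = (386 - 2×62 + 24)/3 = 95.33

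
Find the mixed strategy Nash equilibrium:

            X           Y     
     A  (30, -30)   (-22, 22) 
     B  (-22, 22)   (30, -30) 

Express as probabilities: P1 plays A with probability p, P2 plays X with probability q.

p = 0.5, q = 0.5

Work:
Find probabilities that make opponent indifferent:
P2 chooses q to make P1 indifferent between A and B
P1 chooses p to make P2 indifferent between X and Y
Mixed NE: P1 plays (A: 0.5, B: 0.5), P2 plays (X: 0.5, Y: 0.5)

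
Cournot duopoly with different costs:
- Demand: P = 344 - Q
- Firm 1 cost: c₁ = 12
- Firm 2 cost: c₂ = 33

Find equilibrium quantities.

q₁* = 117.67, q₂* = 96.67

Work:
Reaction: q₁ = (344 - 12 - q₂)/2
Reaction: q₂ = (344 - 33 - q₁)/2
Solve simultaneously:
q₁* = (344 - 2×12 + 33)/3 = 117.67
q₂* = (344 - 2×33 + 12)/3 = 96.67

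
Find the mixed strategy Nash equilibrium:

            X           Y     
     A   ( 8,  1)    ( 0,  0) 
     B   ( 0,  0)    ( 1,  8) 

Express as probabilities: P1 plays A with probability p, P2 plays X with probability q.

p = 0.8889, q = 0.1111

Work:
Find probabilities that make opponent indifferent:
P2 chooses q to make P1 indifferent between A and B
P1 chooses p to make P2 indifferent between X and Y
Mixed NE: P1 plays (A: 0.8889, B: 0.1111), P2 plays (X: 0.1111, Y: 0.8889)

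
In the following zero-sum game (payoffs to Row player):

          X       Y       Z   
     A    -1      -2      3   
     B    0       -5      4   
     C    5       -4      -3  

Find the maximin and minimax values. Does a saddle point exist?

Maximin = -2, Minimax = -2, Saddle: True

Work:
Row minimums: [-2, -5, -4] → maximin = -2
Column maximums: [5, -2, 4] → minimax = -2
Saddle point exists! Game value = -2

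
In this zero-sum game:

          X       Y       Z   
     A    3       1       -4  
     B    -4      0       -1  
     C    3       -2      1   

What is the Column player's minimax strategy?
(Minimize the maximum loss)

Column should play Y or Z (all achieve the minimum), value = 1

Work:
Column player minimizes Row's maximum payoff:
Column X: max payoff to Row = 3
Column Y: max payoff to Row = 1
Column Z: max payoff to Row = 1
Minimum is 1, achieved by columns Y, Z (tied).
Each of Y or Z is a minimax strategy.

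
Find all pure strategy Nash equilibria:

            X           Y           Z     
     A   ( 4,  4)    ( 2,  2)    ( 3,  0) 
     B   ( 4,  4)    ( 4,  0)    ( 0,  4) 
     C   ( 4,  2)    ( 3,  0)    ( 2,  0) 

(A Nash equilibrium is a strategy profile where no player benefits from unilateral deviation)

Nash equilibrium: (A, X), (B, X), (C, X)

Work:
Best responses:
  P1 vs X: payoffs [4, 4, 4] → best response A/B/C (payoff 4)
  P1 vs Y: payoffs [2, 4, 3] → best response B (payoff 4)
  P1 vs Z: payoffs [3, 0, 2] → best response A (payoff 3)
  P2 vs A: payoffs [4, 2, 0] → best response X (payoff 4)
  P2 vs B: payoffs [4, 0, 4] → best response X/Z (payoff 4)
  P2 vs C: payoffs [2, 0, 0] → best response X (payoff 2)
Mutual best responses: (A,X), (B,X), (C,X) → Nash equilibria.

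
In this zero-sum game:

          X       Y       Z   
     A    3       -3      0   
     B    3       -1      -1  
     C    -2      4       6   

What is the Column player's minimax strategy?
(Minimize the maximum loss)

Column should play X, value = 3

Work:
Column player minimizes Row's maximum payoff:
Column X: max payoff to Row = 3
Column Y: max payoff to Row = 4
Column Z: max payoff to Row = 6
Minimum is 3, achieved by column X.
Minimax strategy: X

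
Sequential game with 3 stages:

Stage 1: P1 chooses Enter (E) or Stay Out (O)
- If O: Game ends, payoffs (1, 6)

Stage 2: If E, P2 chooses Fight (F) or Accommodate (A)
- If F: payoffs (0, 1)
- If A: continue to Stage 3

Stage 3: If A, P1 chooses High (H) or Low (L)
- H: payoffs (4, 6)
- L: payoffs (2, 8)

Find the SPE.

SPE: (E, A, H); Outcome (4, 6)

Work:
Stage 3: P1 chooses H (4 vs 2)
Stage 2: P2: F->1, A->6 (anticipating H). Choose A
Stage 1: P1: O->1, E->4 (anticipating A, H). Choose E
SPE path: E -> A -> H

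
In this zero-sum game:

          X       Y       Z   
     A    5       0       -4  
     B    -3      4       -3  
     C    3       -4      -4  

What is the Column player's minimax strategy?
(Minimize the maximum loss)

Column should play Z, value = -3

Work:
Column player minimizes Row's maximum payoff:
Column X: max payoff to Row = 5
Column Y: max payoff to Row = 4
Column Z: max payoff to Row = -3
Minimum is -3, achieved by column Z.
Minimax strategy: Z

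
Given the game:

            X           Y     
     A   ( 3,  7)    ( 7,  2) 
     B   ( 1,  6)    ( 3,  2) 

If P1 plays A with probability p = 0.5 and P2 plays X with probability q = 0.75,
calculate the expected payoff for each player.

E[P1] = 2.75, E[P2] = 5.375

Work:
E[P1] = p·q·π₁(A,X) + p·(1-q)·π₁(A,Y) + (1-p)·q·π₁(B,X) + (1-p)·(1-q)·π₁(B,Y)
= 0.5·0.75·3 + 0.5·0.25·7 + 0.5·0.75·1 + 0.5·0.25·3
= 2.75

E[P2] = 5.375 (similar calculation)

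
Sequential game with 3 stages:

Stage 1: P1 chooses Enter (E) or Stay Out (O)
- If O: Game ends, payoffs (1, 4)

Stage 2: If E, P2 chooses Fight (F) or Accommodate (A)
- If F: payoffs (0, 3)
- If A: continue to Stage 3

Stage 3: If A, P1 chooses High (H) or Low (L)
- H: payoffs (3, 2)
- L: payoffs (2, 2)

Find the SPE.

SPE: (O, F, H); Outcome (1, 4)

Work:
Stage 3: P1 chooses H (3 vs 2)
Stage 2: P2: F->3, A->2 (anticipating H). Choose F
Stage 1: P1: O->1, E->0 (anticipating F, H). Choose O
SPE path: O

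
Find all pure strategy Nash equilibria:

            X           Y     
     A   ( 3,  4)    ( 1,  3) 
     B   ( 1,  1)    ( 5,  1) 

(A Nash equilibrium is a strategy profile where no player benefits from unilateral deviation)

Nash equilibrium: (A, X), (B, Y)

Work:
Best responses:
  P1 vs X: payoffs [3, 1] → best response A (payoff 3)
  P1 vs Y: payoffs [1, 5] → best response B (payoff 5)
  P2 vs A: payoffs [4, 3] → best response X (payoff 4)
  P2 vs B: payoffs [1, 1] → best response X/Y (payoff 1)
Mutual best responses: (A,X), (B,Y) → Nash equilibria.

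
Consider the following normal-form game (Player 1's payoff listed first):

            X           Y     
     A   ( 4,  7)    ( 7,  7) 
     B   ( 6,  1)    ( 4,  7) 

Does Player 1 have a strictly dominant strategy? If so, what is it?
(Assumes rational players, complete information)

No strictly dominant strategy exists for Player 1

Work:
A strategy strictly dominates another if it gives a strictly higher payoff against every opponent action. Compare each pair of P1's strategies column-by-column:
  A vs B: [4 vs 6, 7 vs 4] → A does not strictly dominate B (column X: 4 ≤ 6)
  B vs A: [6 vs 4, 4 vs 7] → B does not strictly dominate A (column Y: 4 ≤ 7)
No single strategy strictly dominates all others → no strictly dominant strategy.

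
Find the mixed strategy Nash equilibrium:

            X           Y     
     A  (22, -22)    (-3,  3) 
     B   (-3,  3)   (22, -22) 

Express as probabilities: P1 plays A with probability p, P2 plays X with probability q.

p = 0.5, q = 0.5

Work:
Find probabilities that make opponent indifferent:
P2 chooses q to make P1 indifferent between A and B
P1 chooses p to make P2 indifferent between X and Y
Mixed NE: P1 plays (A: 0.5, B: 0.5), P2 plays (X: 0.5, Y: 0.5)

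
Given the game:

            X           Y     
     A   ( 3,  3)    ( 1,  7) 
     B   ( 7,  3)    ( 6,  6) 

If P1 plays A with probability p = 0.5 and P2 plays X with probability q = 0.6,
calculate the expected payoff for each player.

E[P1] = 4.4, E[P2] = 4.4

Work:
E[P1] = p·q·π₁(A,X) + p·(1-q)·π₁(A,Y) + (1-p)·q·π₁(B,X) + (1-p)·(1-q)·π₁(B,Y)
= 0.5·0.6·3 + 0.5·0.4·1 + 0.5·0.6·7 + 0.5·0.4·6
= 4.4

E[P2] = 4.4 (similar calculation)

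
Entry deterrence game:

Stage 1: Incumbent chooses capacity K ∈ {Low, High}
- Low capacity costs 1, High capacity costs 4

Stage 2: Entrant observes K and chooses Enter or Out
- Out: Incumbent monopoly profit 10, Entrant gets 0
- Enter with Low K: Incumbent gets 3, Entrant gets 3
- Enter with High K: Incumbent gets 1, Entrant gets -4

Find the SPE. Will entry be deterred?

SPE: (High, Enter|Low, Out|High); Entry deterred. Incumbent net profit = 6

Work:
After Low K: Entrant enters (3 > 0)
After High K: Entrant stays out (-4 < 0)
Incumbent: Low → 3−1=2, High → 10−4=6
Incumbent chooses High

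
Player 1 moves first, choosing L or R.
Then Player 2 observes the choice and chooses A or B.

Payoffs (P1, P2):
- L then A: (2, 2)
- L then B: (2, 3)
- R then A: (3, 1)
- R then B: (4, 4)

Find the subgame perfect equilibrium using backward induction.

P1 plays R, P2 plays B after L and B after R; Payoff (4, 4)

Work:
Backward induction:
After L: P2 chooses B → P1 gets 2
After R: P2 chooses B → P1 gets 4
P1 chooses R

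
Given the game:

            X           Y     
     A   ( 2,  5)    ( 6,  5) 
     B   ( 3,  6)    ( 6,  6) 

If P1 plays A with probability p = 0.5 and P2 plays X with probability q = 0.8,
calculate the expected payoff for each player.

E[P1] = 3.2, E[P2] = 5.5

Work:
E[P1] = p·q·π₁(A,X) + p·(1-q)·π₁(A,Y) + (1-p)·q·π₁(B,X) + (1-p)·(1-q)·π₁(B,Y)
= 0.5·0.8·2 + 0.5·0.2·6 + 0.5·0.8·3 + 0.5·0.2·6
= 3.2

E[P2] = 5.5 (similar calculation)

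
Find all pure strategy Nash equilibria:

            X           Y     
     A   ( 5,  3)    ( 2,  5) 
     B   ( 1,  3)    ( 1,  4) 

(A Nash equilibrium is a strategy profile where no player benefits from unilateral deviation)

Nash equilibrium: (A, Y)

Work:
Best responses:
  P1 vs X: payoffs [5, 1] → best response A (payoff 5)
  P1 vs Y: payoffs [2, 1] → best response A (payoff 2)
  P2 vs A: payoffs [3, 5] → best response Y (payoff 5)
  P2 vs B: payoffs [3, 4] → best response Y (payoff 4)
Mutual best responses: (A,Y) → Nash equilibria.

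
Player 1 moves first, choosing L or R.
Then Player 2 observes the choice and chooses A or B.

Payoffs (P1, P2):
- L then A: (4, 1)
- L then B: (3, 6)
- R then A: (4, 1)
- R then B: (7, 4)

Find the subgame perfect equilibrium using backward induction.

P1 plays R, P2 plays B after L and B after R; Payoff (7, 4)

Work:
Backward induction:
After L: P2 chooses B → P1 gets 3
After R: P2 chooses B → P1 gets 7
P1 chooses R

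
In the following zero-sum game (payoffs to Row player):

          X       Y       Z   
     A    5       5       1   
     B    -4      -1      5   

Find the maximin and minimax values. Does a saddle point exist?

Maximin = 1, Minimax = 5, Saddle: False

Work:
Row minimums: [1, -4] → maximin = 1
Column maximums: [5, 5, 5] → minimax = 5
No saddle point (maximin ≠ minimax). Mixed strategy needed.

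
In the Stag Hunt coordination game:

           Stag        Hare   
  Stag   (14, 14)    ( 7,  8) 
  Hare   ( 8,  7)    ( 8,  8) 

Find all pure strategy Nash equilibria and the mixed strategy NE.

Pure NE: (Stag, Stag) and (Hare, Hare); Mixed NE: p = 0.1429, q = 0.1429

Work:
Check pure NE:
(Stag, Stag): (14, 14) - no unilateral deviation beneficial
(Hare, Hare): (8, 8) - no unilateral deviation beneficial
Mixed NE: P1 plays Stag with p = 0.1429, P2 plays Stag with q = 0.1429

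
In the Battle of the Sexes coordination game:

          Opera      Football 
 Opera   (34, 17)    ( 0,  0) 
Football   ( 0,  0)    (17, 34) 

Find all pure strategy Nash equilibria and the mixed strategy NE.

Pure NE: (Opera, Opera) and (Football, Football); Mixed NE: p = 0.6667, q = 0.3333

Work:
Check pure NE:
(Opera, Opera): (34, 17) - no unilateral deviation beneficial
(Football, Football): (17, 34) - no unilateral deviation beneficial
Mixed NE: P1 plays Opera with p = 0.6667, P2 plays Opera with q = 0.3333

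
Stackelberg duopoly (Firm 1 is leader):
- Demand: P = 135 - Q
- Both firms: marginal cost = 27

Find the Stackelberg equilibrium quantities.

q₁* (leader) = 54.0, q₂* (follower) = 27.0

Work:
Follower's reaction: q₂ = (a - c - q₁)/2
Leader substitutes: π₁ = q₁·(a - q₁ - (a-c-q₁)/2 - c)
FOC: q₁* = (135 - 27)/2 = 54.00
Then: q₂* = (135 - 27 - 54.0)/2 = 27.00
Leader has first-mover advantage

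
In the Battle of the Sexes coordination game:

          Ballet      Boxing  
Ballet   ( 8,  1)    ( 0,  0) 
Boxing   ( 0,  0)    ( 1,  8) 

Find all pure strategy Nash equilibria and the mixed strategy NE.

Pure NE: (Ballet, Ballet) and (Boxing, Boxing); Mixed NE: p = 0.8889, q = 0.1111

Work:
Check pure NE:
(Ballet, Ballet): (8, 1) - no unilateral deviation beneficial
(Boxing, Boxing): (1, 8) - no unilateral deviation beneficial
Mixed NE: P1 plays Ballet with p = 0.8889, P2 plays Ballet with q = 0.1111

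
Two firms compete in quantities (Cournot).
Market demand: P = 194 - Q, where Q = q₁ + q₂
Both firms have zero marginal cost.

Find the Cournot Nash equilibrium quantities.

q₁* = q₂* = 64.67; P* = 64.67

Work:
Profit: π_i = P·q_i = (a - q_i - q_j)·q_i
FOC: ∂π_i/∂q_i = a - 2q_i - q_j = 0
Reaction function: q_i = (194 - q_j)/2
Symmetry: q* = 194/3 = 64.67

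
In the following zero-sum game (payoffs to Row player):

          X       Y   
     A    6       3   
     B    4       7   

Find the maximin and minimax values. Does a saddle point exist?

Maximin = 4, Minimax = 6, Saddle: False

Work:
Row minimums: [3, 4] → maximin = 4
Column maximums: [6, 7] → minimax = 6
No saddle point (maximin ≠ minimax). Mixed strategy needed.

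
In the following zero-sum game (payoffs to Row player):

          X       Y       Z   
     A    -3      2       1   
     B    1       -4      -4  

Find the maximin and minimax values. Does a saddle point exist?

Maximin = -3, Minimax = 1, Saddle: False

Work:
Row minimums: [-3, -4] → maximin = -3
Column maximums: [1, 2, 1] → minimax = 1
No saddle point (maximin ≠ minimax). Mixed strategy needed.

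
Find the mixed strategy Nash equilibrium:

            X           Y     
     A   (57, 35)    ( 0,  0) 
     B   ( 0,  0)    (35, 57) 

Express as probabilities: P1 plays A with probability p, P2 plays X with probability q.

p = 0.6196, q = 0.3804

Work:
Find probabilities that make opponent indifferent:
P2 chooses q to make P1 indifferent between A and B
P1 chooses p to make P2 indifferent between X and Y
Mixed NE: P1 plays (A: 0.6196, B: 0.3804), P2 plays (X: 0.3804, Y: 0.6196)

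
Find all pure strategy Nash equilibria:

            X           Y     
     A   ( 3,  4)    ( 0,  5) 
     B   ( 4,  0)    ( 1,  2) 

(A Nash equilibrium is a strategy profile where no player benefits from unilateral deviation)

Nash equilibrium: (B, Y)

Work:
Best responses:
  P1 vs X: payoffs [3, 4] → best response B (payoff 4)
  P1 vs Y: payoffs [0, 1] → best response B (payoff 1)
  P2 vs A: payoffs [4, 5] → best response Y (payoff 5)
  P2 vs B: payoffs [0, 2] → best response Y (payoff 2)
Mutual best responses: (B,Y) → Nash equilibria.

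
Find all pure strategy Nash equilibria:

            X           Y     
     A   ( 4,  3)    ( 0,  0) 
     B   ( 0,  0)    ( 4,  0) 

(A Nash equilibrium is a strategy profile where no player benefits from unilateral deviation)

Nash equilibrium: (A, X), (B, Y)

Work:
Best responses:
  P1 vs X: payoffs [4, 0] → best response A (payoff 4)
  P1 vs Y: payoffs [0, 4] → best response B (payoff 4)
  P2 vs A: payoffs [3, 0] → best response X (payoff 3)
  P2 vs B: payoffs [0, 0] → best response X/Y (payoff 0)
Mutual best responses: (A,X), (B,Y) → Nash equilibria.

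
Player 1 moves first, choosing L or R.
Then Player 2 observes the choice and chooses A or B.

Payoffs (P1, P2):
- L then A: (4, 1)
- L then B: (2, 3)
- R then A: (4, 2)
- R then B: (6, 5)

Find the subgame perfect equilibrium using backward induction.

P1 plays R, P2 plays B after L and B after R; Payoff (6, 5)

Work:
Backward induction:
After L: P2 chooses B → P1 gets 2
After R: P2 chooses B → P1 gets 6
P1 chooses R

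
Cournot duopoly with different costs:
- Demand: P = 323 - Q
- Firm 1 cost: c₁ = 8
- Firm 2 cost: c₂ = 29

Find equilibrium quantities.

q₁* = 112.0, q₂* = 91.0

Work:
Reaction: q₁ = (323 - 8 - q₂)/2
Reaction: q₂ = (323 - 29 - q₁)/2
Solve simultaneously:
q₁* = (323 - 2×8 + 29)/3 = 112.0
q₂* = (323 - 2×29 + 8)/3 = 91.0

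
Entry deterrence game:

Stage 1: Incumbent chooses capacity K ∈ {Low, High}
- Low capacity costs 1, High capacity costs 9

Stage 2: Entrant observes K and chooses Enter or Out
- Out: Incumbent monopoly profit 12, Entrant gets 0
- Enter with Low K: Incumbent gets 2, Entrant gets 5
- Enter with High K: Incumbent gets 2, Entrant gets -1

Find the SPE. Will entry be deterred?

SPE: (High, Enter|Low, Out|High); Entry deterred. Incumbent net profit = 3

Work:
After Low K: Entrant enters (5 > 0)
After High K: Entrant stays out (-1 < 0)
Incumbent: Low → 2−1=1, High → 12−9=3
Incumbent chooses High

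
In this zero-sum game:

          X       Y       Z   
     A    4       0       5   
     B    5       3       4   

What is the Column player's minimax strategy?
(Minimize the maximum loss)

Column should play Y, value = 3

Work:
Column player minimizes Row's maximum payoff:
Column X: max payoff to Row = 5
Column Y: max payoff to Row = 3
Column Z: max payoff to Row = 5
Minimum is 3, achieved by column Y.
Minimax strategy: Y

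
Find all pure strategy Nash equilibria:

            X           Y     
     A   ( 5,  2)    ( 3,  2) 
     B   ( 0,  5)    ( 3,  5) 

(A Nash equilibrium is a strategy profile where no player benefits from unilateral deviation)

Nash equilibrium: (A, X), (A, Y), (B, Y)

Work:
Best responses:
  P1 vs X: payoffs [5, 0] → best response A (payoff 5)
  P1 vs Y: payoffs [3, 3] → best response A/B (payoff 3)
  P2 vs A: payoffs [2, 2] → best response X/Y (payoff 2)
  P2 vs B: payoffs [5, 5] → best response X/Y (payoff 5)
Mutual best responses: (A,X), (A,Y), (B,Y) → Nash equilibria.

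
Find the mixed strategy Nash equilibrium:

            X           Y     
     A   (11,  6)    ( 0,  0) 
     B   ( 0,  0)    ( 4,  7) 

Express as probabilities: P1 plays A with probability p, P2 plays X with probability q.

p = 0.5385, q = 0.2667

Work:
Find probabilities that make opponent indifferent:
P2 chooses q to make P1 indifferent between A and B
P1 chooses p to make P2 indifferent between X and Y
Mixed NE: P1 plays (A: 0.5385, B: 0.4615), P2 plays (X: 0.2667, Y: 0.7333)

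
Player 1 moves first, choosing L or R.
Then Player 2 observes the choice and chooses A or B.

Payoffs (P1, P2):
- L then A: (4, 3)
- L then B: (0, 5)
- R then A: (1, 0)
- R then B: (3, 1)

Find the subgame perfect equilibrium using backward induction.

P1 plays R, P2 plays B after L and B after R; Payoff (3, 1)

Work:
Backward induction:
After L: P2 chooses B → P1 gets 0
After R: P2 chooses B → P1 gets 3
P1 chooses R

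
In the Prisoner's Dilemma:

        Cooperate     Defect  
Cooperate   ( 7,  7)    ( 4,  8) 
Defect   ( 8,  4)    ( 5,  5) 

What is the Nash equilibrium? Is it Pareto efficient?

(Defect, Defect) is NE; not Pareto efficient

Work:
Defect dominates Cooperate for both players:
If P2 cooperates: Defect (8) > Cooperate (7)
If P2 defects: Defect (5) > Cooperate (4)
NE: (Defect, Defect) with payoff (5, 5)
But (Cooperate, Cooperate) = (7, 7) Pareto dominates (5, 5)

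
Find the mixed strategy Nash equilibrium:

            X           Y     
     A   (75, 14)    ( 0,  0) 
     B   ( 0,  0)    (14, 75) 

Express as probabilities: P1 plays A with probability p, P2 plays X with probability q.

p = 0.8427, q = 0.1573

Work:
Find probabilities that make opponent indifferent:
P2 chooses q to make P1 indifferent between A and B
P1 chooses p to make P2 indifferent between X and Y
Mixed NE: P1 plays (A: 0.8427, B: 0.1573), P2 plays (X: 0.1573, Y: 0.8427)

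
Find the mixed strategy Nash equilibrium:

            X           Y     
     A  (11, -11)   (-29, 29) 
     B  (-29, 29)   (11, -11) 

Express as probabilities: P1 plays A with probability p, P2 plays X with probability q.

p = 0.5, q = 0.5

Work:
Find probabilities that make opponent indifferent:
P2 chooses q to make P1 indifferent between A and B
P1 chooses p to make P2 indifferent between X and Y
Mixed NE: P1 plays (A: 0.5, B: 0.5), P2 plays (X: 0.5, Y: 0.5)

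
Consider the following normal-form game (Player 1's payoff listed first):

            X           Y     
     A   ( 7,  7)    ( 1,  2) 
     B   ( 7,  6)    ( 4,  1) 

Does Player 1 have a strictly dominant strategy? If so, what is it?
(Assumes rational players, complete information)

No strictly dominant strategy exists for Player 1

Work:
A strategy strictly dominates another if it gives a strictly higher payoff against every opponent action. Compare each pair of P1's strategies column-by-column:
  A vs B: [7 vs 7, 1 vs 4] → A does not strictly dominate B (column X: 7 ≤ 7)
  B vs A: [7 vs 7, 4 vs 1] → B does not strictly dominate A (column X: 7 ≤ 7)
No single strategy strictly dominates all others → no strictly dominant strategy.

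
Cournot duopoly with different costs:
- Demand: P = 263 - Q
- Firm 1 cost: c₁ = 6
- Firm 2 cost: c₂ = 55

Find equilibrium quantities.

q₁* = 102.0, q₂* = 53.0

Work:
Reaction: q₁ = (263 - 6 - q₂)/2
Reaction: q₂ = (263 - 55 - q₁)/2
Solve simultaneously:
q₁* = (263 - 2×6 + 55)/3 = 102.0
q₂* = (263 - 2×55 + 6)/3 = 53.0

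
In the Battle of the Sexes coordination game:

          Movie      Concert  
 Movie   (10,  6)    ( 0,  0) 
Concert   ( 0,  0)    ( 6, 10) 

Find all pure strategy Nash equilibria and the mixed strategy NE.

Pure NE: (Movie, Movie) and (Concert, Concert); Mixed NE: p = 0.625, q = 0.375

Work:
Check pure NE:
(Movie, Movie): (10, 6) - no unilateral deviation beneficial
(Concert, Concert): (6, 10) - no unilateral deviation beneficial
Mixed NE: P1 plays Movie with p = 0.625, P2 plays Movie with q = 0.375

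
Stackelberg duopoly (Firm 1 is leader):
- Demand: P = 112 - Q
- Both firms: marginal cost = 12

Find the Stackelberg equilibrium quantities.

q₁* (leader) = 50.0, q₂* (follower) = 25.0

Work:
Follower's reaction: q₂ = (a - c - q₁)/2
Leader substitutes: π₁ = q₁·(a - q₁ - (a-c-q₁)/2 - c)
FOC: q₁* = (112 - 12)/2 = 50.00
Then: q₂* = (112 - 12 - 50.0)/2 = 25.00
Leader has first-mover advantage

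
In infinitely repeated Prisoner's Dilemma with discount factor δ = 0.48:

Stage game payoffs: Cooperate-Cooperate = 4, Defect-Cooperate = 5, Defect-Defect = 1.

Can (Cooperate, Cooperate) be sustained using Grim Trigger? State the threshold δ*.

δ* = 0.25; since δ = 0.48 ≥ 0.25, cooperation can be sustained

Work:
For Grim Trigger:
Cooperate forever: 4/(1-δ)
Defect then punished: 5 + 1·δ/(1-δ)
Need: 4/(1-δ) ≥ 5 + 1·δ/(1-δ)
Solving: δ ≥ (T-R)/(T-P) = (5-4)/(5-1) = 0.25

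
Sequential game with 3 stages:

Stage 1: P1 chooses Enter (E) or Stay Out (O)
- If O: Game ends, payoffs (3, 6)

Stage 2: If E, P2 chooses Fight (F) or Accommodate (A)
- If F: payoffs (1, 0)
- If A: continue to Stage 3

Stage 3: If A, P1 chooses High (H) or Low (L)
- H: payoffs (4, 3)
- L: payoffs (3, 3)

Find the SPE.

SPE: (E, A, H); Outcome (4, 3)

Work:
Stage 3: P1 chooses H (4 vs 3)
Stage 2: P2: F->0, A->3 (anticipating H). Choose A
Stage 1: P1: O->3, E->4 (anticipating A, H). Choose E
SPE path: E -> A -> H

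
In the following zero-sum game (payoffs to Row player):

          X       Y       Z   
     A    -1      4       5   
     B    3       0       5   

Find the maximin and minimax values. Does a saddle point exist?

Maximin = 0, Minimax = 3, Saddle: False

Work:
Row minimums: [-1, 0] → maximin = 0
Column maximums: [3, 4, 5] → minimax = 3
No saddle point (maximin ≠ minimax). Mixed strategy needed.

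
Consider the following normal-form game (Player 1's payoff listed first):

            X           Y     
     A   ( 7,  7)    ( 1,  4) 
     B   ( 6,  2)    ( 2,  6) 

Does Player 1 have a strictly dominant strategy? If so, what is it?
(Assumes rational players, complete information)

No strictly dominant strategy exists for Player 1

Work:
A strategy strictly dominates another if it gives a strictly higher payoff against every opponent action. Compare each pair of P1's strategies column-by-column:
  A vs B: [7 vs 6, 1 vs 2] → A does not strictly dominate B (column Y: 1 ≤ 2)
  B vs A: [6 vs 7, 2 vs 1] → B does not strictly dominate A (column X: 6 ≤ 7)
No single strategy strictly dominates all others → no strictly dominant strategy.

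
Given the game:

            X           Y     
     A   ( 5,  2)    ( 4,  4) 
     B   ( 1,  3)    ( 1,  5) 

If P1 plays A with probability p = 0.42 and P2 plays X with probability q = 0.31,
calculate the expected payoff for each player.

E[P1] = 2.3902, E[P2] = 3.96

Work:
E[P1] = p·q·π₁(A,X) + p·(1-q)·π₁(A,Y) + (1-p)·q·π₁(B,X) + (1-p)·(1-q)·π₁(B,Y)
= 0.42·0.31·5 + 0.42·0.69·4 + 0.58·0.31·1 + 0.58·0.69·1
= 2.3902

E[P2] = 3.96 (similar calculation)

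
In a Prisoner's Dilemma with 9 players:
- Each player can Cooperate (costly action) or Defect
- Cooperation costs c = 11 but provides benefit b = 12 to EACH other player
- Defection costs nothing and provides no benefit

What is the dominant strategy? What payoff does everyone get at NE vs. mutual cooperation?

Dominant: Defect; NE payoff = 0; Coop payoff = 85

Work:
Defect dominates (saves cost c = 11, benefit to others is external)
NE: All defect → everyone gets 0
If all cooperate: each receives (8)×12 - 11 = 85
Social dilemma: 85 > 0 but NE gives 0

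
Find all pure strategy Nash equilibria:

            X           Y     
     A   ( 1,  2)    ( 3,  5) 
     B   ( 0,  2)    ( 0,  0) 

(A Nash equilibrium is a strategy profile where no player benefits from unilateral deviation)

Nash equilibrium: (A, Y)

Work:
Best responses:
  P1 vs X: payoffs [1, 0] → best response A (payoff 1)
  P1 vs Y: payoffs [3, 0] → best response A (payoff 3)
  P2 vs A: payoffs [2, 5] → best response Y (payoff 5)
  P2 vs B: payoffs [2, 0] → best response X (payoff 2)
Mutual best responses: (A,Y) → Nash equilibria.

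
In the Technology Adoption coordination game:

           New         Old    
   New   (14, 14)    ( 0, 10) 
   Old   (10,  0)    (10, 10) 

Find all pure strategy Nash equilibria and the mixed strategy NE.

Pure NE: (New, New) and (Old, Old); Mixed NE: p = 0.7143, q = 0.7143

Work:
Check pure NE:
(New, New): (14, 14) - no unilateral deviation beneficial
(Old, Old): (10, 10) - no unilateral deviation beneficial
Mixed NE: P1 plays New with p = 0.7143, P2 plays New with q = 0.7143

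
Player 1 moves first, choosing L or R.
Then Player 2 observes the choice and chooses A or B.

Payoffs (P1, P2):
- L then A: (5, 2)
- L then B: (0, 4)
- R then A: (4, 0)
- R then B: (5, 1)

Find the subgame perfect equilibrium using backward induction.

P1 plays R, P2 plays B after L and B after R; Payoff (5, 1)

Work:
Backward induction:
After L: P2 chooses B → P1 gets 0
After R: P2 chooses B → P1 gets 5
P1 chooses R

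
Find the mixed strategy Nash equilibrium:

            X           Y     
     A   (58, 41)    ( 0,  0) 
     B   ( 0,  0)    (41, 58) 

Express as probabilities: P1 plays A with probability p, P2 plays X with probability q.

p = 0.5859, q = 0.4141

Work:
Find probabilities that make opponent indifferent:
P2 chooses q to make P1 indifferent between A and B
P1 chooses p to make P2 indifferent between X and Y
Mixed NE: P1 plays (A: 0.5859, B: 0.4141), P2 plays (X: 0.4141, Y: 0.5859)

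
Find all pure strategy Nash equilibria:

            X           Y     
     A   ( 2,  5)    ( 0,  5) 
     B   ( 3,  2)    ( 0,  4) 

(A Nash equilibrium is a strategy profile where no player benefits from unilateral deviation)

Nash equilibrium: (A, Y), (B, Y)

Work:
Best responses:
  P1 vs X: payoffs [2, 3] → best response B (payoff 3)
  P1 vs Y: payoffs [0, 0] → best response A/B (payoff 0)
  P2 vs A: payoffs [5, 5] → best response X/Y (payoff 5)
  P2 vs B: payoffs [2, 4] → best response Y (payoff 4)
Mutual best responses: (A,Y), (B,Y) → Nash equilibria.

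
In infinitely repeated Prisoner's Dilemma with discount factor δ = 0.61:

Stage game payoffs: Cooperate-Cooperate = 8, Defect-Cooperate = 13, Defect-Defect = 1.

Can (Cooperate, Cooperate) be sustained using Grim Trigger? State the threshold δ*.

δ* = 0.4167; since δ = 0.61 ≥ 0.4167, cooperation can be sustained

Work:
For Grim Trigger:
Cooperate forever: 8/(1-δ)
Defect then punished: 13 + 1·δ/(1-δ)
Need: 8/(1-δ) ≥ 13 + 1·δ/(1-δ)
Solving: δ ≥ (T-R)/(T-P) = (13-8)/(13-1) = 0.4167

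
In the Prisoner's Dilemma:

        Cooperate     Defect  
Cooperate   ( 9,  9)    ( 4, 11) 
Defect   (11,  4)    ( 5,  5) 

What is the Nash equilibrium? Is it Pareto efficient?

(Defect, Defect) is NE; not Pareto efficient

Work:
Defect dominates Cooperate for both players:
If P2 cooperates: Defect (11) > Cooperate (9)
If P2 defects: Defect (5) > Cooperate (4)
NE: (Defect, Defect) with payoff (5, 5)
But (Cooperate, Cooperate) = (9, 9) Pareto dominates (5, 5)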